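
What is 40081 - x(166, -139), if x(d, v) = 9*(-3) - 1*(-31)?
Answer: 40077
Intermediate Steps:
x(d, v) = 4 (x(d, v) = -27 + 31 = 4)
40081 - x(166, -139) = 40081 - 1*4 = 40081 - 4 = 40077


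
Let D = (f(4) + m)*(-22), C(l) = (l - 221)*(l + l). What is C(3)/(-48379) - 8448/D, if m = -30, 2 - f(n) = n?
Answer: -579240/48379 ≈ -11.973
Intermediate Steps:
C(l) = 2*l*(-221 + l) (C(l) = (-221 + l)*(2*l) = 2*l*(-221 + l))
f(n) = 2 - n
D = 704 (D = ((2 - 1*4) - 30)*(-22) = ((2 - 4) - 30)*(-22) = (-2 - 30)*(-22) = -32*(-22) = 704)
C(3)/(-48379) - 8448/D = (2*3*(-221 + 3))/(-48379) - 8448/704 = (2*3*(-218))*(-1/48379) - 8448*1/704 = -1308*(-1/48379) - 12 = 1308/48379 - 12 = -579240/48379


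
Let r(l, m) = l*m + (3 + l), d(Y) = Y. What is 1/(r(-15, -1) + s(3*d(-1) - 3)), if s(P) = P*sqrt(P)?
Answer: 1/75 + 2*I*sqrt(6)/75 ≈ 0.013333 + 0.06532*I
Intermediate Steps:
r(l, m) = 3 + l + l*m
s(P) = P**(3/2)
1/(r(-15, -1) + s(3*d(-1) - 3)) = 1/((3 - 15 - 15*(-1)) + (3*(-1) - 3)**(3/2)) = 1/((3 - 15 + 15) + (-3 - 3)**(3/2)) = 1/(3 + (-6)**(3/2)) = 1/(3 - 6*I*sqrt(6))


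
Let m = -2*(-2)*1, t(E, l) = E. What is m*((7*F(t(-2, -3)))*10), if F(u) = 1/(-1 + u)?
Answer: -280/3 ≈ -93.333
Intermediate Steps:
m = 4 (m = 4*1 = 4)
m*((7*F(t(-2, -3)))*10) = 4*((7/(-1 - 2))*10) = 4*((7/(-3))*10) = 4*((7*(-⅓))*10) = 4*(-7/3*10) = 4*(-70/3) = -280/3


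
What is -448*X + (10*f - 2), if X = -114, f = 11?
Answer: 51180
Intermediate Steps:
-448*X + (10*f - 2) = -448*(-114) + (10*11 - 2) = 51072 + (110 - 2) = 51072 + 108 = 51180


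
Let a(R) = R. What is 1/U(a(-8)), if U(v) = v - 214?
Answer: -1/222 ≈ -0.0045045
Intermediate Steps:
U(v) = -214 + v
1/U(a(-8)) = 1/(-214 - 8) = 1/(-222) = -1/222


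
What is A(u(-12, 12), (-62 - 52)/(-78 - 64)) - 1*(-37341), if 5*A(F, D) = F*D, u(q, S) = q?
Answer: 13255371/355 ≈ 37339.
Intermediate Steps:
A(F, D) = D*F/5 (A(F, D) = (F*D)/5 = (D*F)/5 = D*F/5)
A(u(-12, 12), (-62 - 52)/(-78 - 64)) - 1*(-37341) = (⅕)*((-62 - 52)/(-78 - 64))*(-12) - 1*(-37341) = (⅕)*(-114/(-142))*(-12) + 37341 = (⅕)*(-114*(-1/142))*(-12) + 37341 = (⅕)*(57/71)*(-12) + 37341 = -684/355 + 37341 = 13255371/355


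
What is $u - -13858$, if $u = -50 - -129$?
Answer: $13937$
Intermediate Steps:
$u = 79$ ($u = -50 + 129 = 79$)
$u - -13858 = 79 - -13858 = 79 + 13858 = 13937$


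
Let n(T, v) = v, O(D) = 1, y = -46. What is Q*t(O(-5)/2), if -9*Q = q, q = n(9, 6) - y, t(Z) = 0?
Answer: 0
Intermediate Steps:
q = 52 (q = 6 - 1*(-46) = 6 + 46 = 52)
Q = -52/9 (Q = -1/9*52 = -52/9 ≈ -5.7778)
Q*t(O(-5)/2) = -52/9*0 = 0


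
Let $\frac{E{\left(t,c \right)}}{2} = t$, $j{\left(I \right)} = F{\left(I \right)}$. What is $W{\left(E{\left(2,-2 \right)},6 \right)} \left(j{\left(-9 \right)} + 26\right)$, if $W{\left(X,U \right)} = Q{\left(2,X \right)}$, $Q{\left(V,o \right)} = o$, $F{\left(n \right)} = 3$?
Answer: $116$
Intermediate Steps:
$j{\left(I \right)} = 3$
$E{\left(t,c \right)} = 2 t$
$W{\left(X,U \right)} = X$
$W{\left(E{\left(2,-2 \right)},6 \right)} \left(j{\left(-9 \right)} + 26\right) = 2 \cdot 2 \left(3 + 26\right) = 4 \cdot 29 = 116$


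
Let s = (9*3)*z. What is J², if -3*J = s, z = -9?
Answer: 6561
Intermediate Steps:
s = -243 (s = (9*3)*(-9) = 27*(-9) = -243)
J = 81 (J = -⅓*(-243) = 81)
J² = 81² = 6561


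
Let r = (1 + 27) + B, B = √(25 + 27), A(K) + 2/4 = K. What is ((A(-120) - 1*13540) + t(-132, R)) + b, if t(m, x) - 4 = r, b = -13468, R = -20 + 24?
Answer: -54193/2 + 2*√13 ≈ -27089.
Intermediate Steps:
A(K) = -½ + K
R = 4
B = 2*√13 (B = √52 = 2*√13 ≈ 7.2111)
r = 28 + 2*√13 (r = (1 + 27) + 2*√13 = 28 + 2*√13 ≈ 35.211)
t(m, x) = 32 + 2*√13 (t(m, x) = 4 + (28 + 2*√13) = 32 + 2*√13)
((A(-120) - 1*13540) + t(-132, R)) + b = (((-½ - 120) - 1*13540) + (32 + 2*√13)) - 13468 = ((-241/2 - 13540) + (32 + 2*√13)) - 13468 = (-27321/2 + (32 + 2*√13)) - 13468 = (-27257/2 + 2*√13) - 13468 = -54193/2 + 2*√13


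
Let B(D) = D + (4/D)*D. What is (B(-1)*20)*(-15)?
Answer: -900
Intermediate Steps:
B(D) = 4 + D (B(D) = D + 4 = 4 + D)
(B(-1)*20)*(-15) = ((4 - 1)*20)*(-15) = (3*20)*(-15) = 60*(-15) = -900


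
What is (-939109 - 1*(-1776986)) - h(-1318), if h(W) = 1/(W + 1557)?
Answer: 200252602/239 ≈ 8.3788e+5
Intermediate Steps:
h(W) = 1/(1557 + W)
(-939109 - 1*(-1776986)) - h(-1318) = (-939109 - 1*(-1776986)) - 1/(1557 - 1318) = (-939109 + 1776986) - 1/239 = 837877 - 1*1/239 = 837877 - 1/239 = 200252602/239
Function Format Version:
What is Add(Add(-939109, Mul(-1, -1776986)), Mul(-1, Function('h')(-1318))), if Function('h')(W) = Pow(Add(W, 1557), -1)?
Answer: Rational(200252602, 239) ≈ 8.3788e+5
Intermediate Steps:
Function('h')(W) = Pow(Add(1557, W), -1)
Add(Add(-939109, Mul(-1, -1776986)), Mul(-1, Function('h')(-1318))) = Add(Add(-939109, Mul(-1, -1776986)), Mul(-1, Pow(Add(1557, -1318), -1))) = Add(Add(-939109, 1776986), Mul(-1, Pow(239, -1))) = Add(837877, Mul(-1, Rational(1, 239))) = Add(837877, Rational(-1, 239)) = Rational(200252602, 239)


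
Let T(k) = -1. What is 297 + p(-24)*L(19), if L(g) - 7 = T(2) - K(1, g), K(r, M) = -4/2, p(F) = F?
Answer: 105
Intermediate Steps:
K(r, M) = -2 (K(r, M) = -4*½ = -2)
L(g) = 8 (L(g) = 7 + (-1 - 1*(-2)) = 7 + (-1 + 2) = 7 + 1 = 8)
297 + p(-24)*L(19) = 297 - 24*8 = 297 - 192 = 105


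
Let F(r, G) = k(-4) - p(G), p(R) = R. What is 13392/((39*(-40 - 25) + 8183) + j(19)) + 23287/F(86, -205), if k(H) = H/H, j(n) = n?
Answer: 44908727/389134 ≈ 115.41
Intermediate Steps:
k(H) = 1
F(r, G) = 1 - G
13392/((39*(-40 - 25) + 8183) + j(19)) + 23287/F(86, -205) = 13392/((39*(-40 - 25) + 8183) + 19) + 23287/(1 - 1*(-205)) = 13392/((39*(-65) + 8183) + 19) + 23287/(1 + 205) = 13392/((-2535 + 8183) + 19) + 23287/206 = 13392/(5648 + 19) + 23287*(1/206) = 13392/5667 + 23287/206 = 13392*(1/5667) + 23287/206 = 4464/1889 + 23287/206 = 44908727/389134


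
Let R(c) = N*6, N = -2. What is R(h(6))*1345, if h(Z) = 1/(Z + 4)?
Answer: -16140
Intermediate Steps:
h(Z) = 1/(4 + Z)
R(c) = -12 (R(c) = -2*6 = -12)
R(h(6))*1345 = -12*1345 = -16140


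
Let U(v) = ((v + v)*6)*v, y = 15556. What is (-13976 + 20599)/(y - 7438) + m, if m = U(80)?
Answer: 623469023/8118 ≈ 76801.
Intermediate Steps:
U(v) = 12*v**2 (U(v) = ((2*v)*6)*v = (12*v)*v = 12*v**2)
m = 76800 (m = 12*80**2 = 12*6400 = 76800)
(-13976 + 20599)/(y - 7438) + m = (-13976 + 20599)/(15556 - 7438) + 76800 = 6623/8118 + 76800 = 623469023/8118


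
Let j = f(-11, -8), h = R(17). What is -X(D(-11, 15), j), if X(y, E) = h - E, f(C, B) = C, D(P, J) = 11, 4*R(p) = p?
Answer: -61/4 ≈ -15.250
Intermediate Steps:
R(p) = p/4
h = 17/4 (h = (¼)*17 = 17/4 ≈ 4.2500)
j = -11
X(y, E) = 17/4 - E
-X(D(-11, 15), j) = -(17/4 - 1*(-11)) = -(17/4 + 11) = -1*61/4 = -61/4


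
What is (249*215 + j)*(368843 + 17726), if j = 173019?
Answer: 87578753226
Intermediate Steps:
(249*215 + j)*(368843 + 17726) = (249*215 + 173019)*(368843 + 17726) = (53535 + 173019)*386569 = 226554*386569 = 87578753226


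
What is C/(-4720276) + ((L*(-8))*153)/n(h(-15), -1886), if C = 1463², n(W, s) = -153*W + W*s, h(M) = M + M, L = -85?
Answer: 1091427707/874967524 ≈ 1.2474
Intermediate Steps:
h(M) = 2*M
C = 2140369
C/(-4720276) + ((L*(-8))*153)/n(h(-15), -1886) = 2140369/(-4720276) + (-85*(-8)*153)/(((2*(-15))*(-153 - 1886))) = 2140369*(-1/4720276) + (680*153)/((-30*(-2039))) = -194579/429116 + 104040/61170 = -194579/429116 + 104040*(1/61170) = -194579/429116 + 3468/2039 = 1091427707/874967524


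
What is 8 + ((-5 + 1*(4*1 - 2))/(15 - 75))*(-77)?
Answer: 83/20 ≈ 4.1500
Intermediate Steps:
8 + ((-5 + 1*(4*1 - 2))/(15 - 75))*(-77) = 8 + ((-5 + 1*(4 - 2))/(-60))*(-77) = 8 + ((-5 + 1*2)*(-1/60))*(-77) = 8 + ((-5 + 2)*(-1/60))*(-77) = 8 - 3*(-1/60)*(-77) = 8 + (1/20)*(-77) = 8 - 77/20 = 83/20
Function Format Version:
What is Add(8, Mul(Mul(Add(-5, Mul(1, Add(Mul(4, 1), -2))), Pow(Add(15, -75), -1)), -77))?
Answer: Rational(83, 20) ≈ 4.1500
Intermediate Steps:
Add(8, Mul(Mul(Add(-5, Mul(1, Add(Mul(4, 1), -2))), Pow(Add(15, -75), -1)), -77)) = Add(8, Mul(Mul(Add(-5, Mul(1, Add(4, -2))), Pow(-60, -1)), -77)) = Add(8, Mul(Mul(Add(-5, Mul(1, 2)), Rational(-1, 60)), -77)) = Add(8, Mul(Mul(Add(-5, 2), Rational(-1, 60)), -77)) = Add(8, Mul(Mul(-3, Rational(-1, 60)), -77)) = Add(8, Mul(Rational(1, 20), -77)) = Add(8, Rational(-77, 20)) = Rational(83, 20)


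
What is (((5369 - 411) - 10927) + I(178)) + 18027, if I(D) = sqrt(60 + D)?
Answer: 12058 + sqrt(238) ≈ 12073.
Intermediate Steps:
(((5369 - 411) - 10927) + I(178)) + 18027 = (((5369 - 411) - 10927) + sqrt(60 + 178)) + 18027 = ((4958 - 10927) + sqrt(238)) + 18027 = (-5969 + sqrt(238)) + 18027 = 12058 + sqrt(238)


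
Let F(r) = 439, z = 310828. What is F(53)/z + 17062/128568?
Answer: 334986793/2497658394 ≈ 0.13412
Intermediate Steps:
F(53)/z + 17062/128568 = 439/310828 + 17062/128568 = 439*(1/310828) + 17062*(1/128568) = 439/310828 + 8531/64284 = 334986793/2497658394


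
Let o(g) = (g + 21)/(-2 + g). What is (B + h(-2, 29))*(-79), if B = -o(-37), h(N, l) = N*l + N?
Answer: 186124/39 ≈ 4772.4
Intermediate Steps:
o(g) = (21 + g)/(-2 + g)
h(N, l) = N + N*l
B = -16/39 (B = -(21 - 37)/(-2 - 37) = -(-16)/(-39) = -(-1)*(-16)/39 = -1*16/39 = -16/39 ≈ -0.41026)
(B + h(-2, 29))*(-79) = (-16/39 - 2*(1 + 29))*(-79) = (-16/39 - 2*30)*(-79) = (-16/39 - 60)*(-79) = -2356/39*(-79) = 186124/39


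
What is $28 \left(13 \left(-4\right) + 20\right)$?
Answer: $-896$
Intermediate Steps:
$28 \left(13 \left(-4\right) + 20\right) = 28 \left(-52 + 20\right) = 28 \left(-32\right) = -896$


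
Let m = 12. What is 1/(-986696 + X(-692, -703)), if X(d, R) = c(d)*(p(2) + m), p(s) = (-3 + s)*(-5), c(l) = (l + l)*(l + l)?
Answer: 1/31576056 ≈ 3.1670e-8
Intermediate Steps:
c(l) = 4*l**2 (c(l) = (2*l)*(2*l) = 4*l**2)
p(s) = 15 - 5*s
X(d, R) = 68*d**2 (X(d, R) = (4*d**2)*((15 - 5*2) + 12) = (4*d**2)*((15 - 10) + 12) = (4*d**2)*(5 + 12) = (4*d**2)*17 = 68*d**2)
1/(-986696 + X(-692, -703)) = 1/(-986696 + 68*(-692)**2) = 1/(-986696 + 68*478864) = 1/(-986696 + 32562752) = 1/31576056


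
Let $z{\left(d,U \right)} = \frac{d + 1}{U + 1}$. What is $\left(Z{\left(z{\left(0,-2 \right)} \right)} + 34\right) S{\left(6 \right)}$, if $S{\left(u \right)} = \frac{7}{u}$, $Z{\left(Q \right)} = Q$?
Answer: $\frac{77}{2} \approx 38.5$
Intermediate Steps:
$z{\left(d,U \right)} = \frac{1 + d}{1 + U}$
$\left(Z{\left(z{\left(0,-2 \right)} \right)} + 34\right) S{\left(6 \right)} = \left(\frac{1 + 0}{1 - 2} + 34\right) \frac{7}{6} = \left(\frac{1}{-1} \cdot 1 + 34\right) 7 \cdot \frac{1}{6} = \left(\left(-1\right) 1 + 34\right) \frac{7}{6} = \left(-1 + 34\right) \frac{7}{6} = 33 \cdot \frac{7}{6} = \frac{77}{2}$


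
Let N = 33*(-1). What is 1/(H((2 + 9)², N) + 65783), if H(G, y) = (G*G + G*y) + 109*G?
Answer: 1/89620 ≈ 1.1158e-5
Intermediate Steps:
N = -33
H(G, y) = G² + 109*G + G*y (H(G, y) = (G² + G*y) + 109*G = G² + 109*G + G*y)
1/(H((2 + 9)², N) + 65783) = 1/((2 + 9)²*(109 + (2 + 9)² - 33) + 65783) = 1/(11²*(109 + 11² - 33) + 65783) = 1/(121*(109 + 121 - 33) + 65783) = 1/(121*197 + 65783) = 1/(23837 + 65783) = 1/89620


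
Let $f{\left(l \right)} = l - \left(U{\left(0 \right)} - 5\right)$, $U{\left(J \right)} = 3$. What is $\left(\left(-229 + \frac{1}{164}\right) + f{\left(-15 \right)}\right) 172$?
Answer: $- \frac{1706541}{41} \approx -41623.0$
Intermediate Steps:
$f{\left(l \right)} = 2 + l$ ($f{\left(l \right)} = l - \left(3 - 5\right) = l - -2 = l + 2 = 2 + l$)
$\left(\left(-229 + \frac{1}{164}\right) + f{\left(-15 \right)}\right) 172 = \left(\left(-229 + \frac{1}{164}\right) + \left(2 - 15\right)\right) 172 = \left(\left(-229 + \frac{1}{164}\right) - 13\right) 172 = \left(- \frac{37555}{164} - 13\right) 172 = \left(- \frac{39687}{164}\right) 172 = - \frac{1706541}{41}$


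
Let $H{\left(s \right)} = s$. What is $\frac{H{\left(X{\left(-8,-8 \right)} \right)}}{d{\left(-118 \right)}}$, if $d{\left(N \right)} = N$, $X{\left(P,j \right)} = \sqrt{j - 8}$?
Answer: $- \frac{2 i}{59} \approx - 0.033898 i$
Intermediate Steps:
$X{\left(P,j \right)} = \sqrt{-8 + j}$
$\frac{H{\left(X{\left(-8,-8 \right)} \right)}}{d{\left(-118 \right)}} = \frac{\sqrt{-8 - 8}}{-118} = \sqrt{-16} \left(- \frac{1}{118}\right) = 4 i \left(- \frac{1}{118}\right) = - \frac{2 i}{59}$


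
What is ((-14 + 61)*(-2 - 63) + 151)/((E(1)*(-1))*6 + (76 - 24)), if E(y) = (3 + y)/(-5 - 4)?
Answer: -2178/41 ≈ -53.122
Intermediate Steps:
E(y) = -1/3 - y/9 (E(y) = (3 + y)/(-9) = (3 + y)*(-1/9) = -1/3 - y/9)
((-14 + 61)*(-2 - 63) + 151)/((E(1)*(-1))*6 + (76 - 24)) = ((-14 + 61)*(-2 - 63) + 151)/(((-1/3 - 1/9*1)*(-1))*6 + (76 - 24)) = (47*(-65) + 151)/(((-1/3 - 1/9)*(-1))*6 + 52) = (-3055 + 151)/(-4/9*(-1)*6 + 52) = -2904/((4/9)*6 + 52) = -2904/(8/3 + 52) = -2904/(164/3) = (3/164)*(-2904) = -2178/41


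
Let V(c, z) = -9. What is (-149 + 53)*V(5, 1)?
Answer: 864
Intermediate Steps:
(-149 + 53)*V(5, 1) = (-149 + 53)*(-9) = -96*(-9) = 864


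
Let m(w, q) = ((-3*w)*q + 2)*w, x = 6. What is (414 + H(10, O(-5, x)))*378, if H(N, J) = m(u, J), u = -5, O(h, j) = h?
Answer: 294462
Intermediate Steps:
m(w, q) = w*(2 - 3*q*w) (m(w, q) = (-3*q*w + 2)*w = (2 - 3*q*w)*w = w*(2 - 3*q*w))
H(N, J) = -10 - 75*J (H(N, J) = -5*(2 - 3*J*(-5)) = -5*(2 + 15*J) = -10 - 75*J)
(414 + H(10, O(-5, x)))*378 = (414 + (-10 - 75*(-5)))*378 = (414 + (-10 + 375))*378 = (414 + 365)*378 = 779*378 = 294462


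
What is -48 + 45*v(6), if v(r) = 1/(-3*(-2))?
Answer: -81/2 ≈ -40.500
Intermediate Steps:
v(r) = 1/6
-48 + 45*v(6) = -48 + 45*(1/6) = -48 + 15/2 = -81/2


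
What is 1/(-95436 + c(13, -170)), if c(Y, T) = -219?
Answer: -1/95655 ≈ -1.0454e-5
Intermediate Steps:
1/(-95436 + c(13, -170)) = 1/(-95436 - 219) = 1/(-95655) = -1/95655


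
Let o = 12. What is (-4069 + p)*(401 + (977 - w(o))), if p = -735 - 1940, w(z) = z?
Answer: -9212304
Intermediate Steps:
p = -2675
(-4069 + p)*(401 + (977 - w(o))) = (-4069 - 2675)*(401 + (977 - 1*12)) = -6744*(401 + (977 - 12)) = -6744*(401 + 965) = -6744*1366 = -9212304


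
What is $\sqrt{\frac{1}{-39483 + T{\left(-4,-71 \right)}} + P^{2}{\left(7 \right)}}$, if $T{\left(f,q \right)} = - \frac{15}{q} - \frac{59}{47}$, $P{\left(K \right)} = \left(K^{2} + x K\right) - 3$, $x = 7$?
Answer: $\frac{9 \sqrt{1934273399384494490}}{131758255} \approx 95.0$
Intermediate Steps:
$P{\left(K \right)} = -3 + K^{2} + 7 K$ ($P{\left(K \right)} = \left(K^{2} + 7 K\right) - 3 = -3 + K^{2} + 7 K$)
$T{\left(f,q \right)} = - \frac{59}{47} - \frac{15}{q}$ ($T{\left(f,q \right)} = - \frac{15}{q} - \frac{59}{47} = - \frac{59}{47} - \frac{15}{q}$)
$\sqrt{\frac{1}{-39483 + T{\left(-4,-71 \right)}} + P^{2}{\left(7 \right)}} = \sqrt{\frac{1}{-39483 - \left(\frac{59}{47} + \frac{15}{-71}\right)} + \left(-3 + 7^{2} + 7 \cdot 7\right)^{2}} = \sqrt{\frac{1}{-39483 - \frac{3484}{3337}} + \left(-3 + 49 + 49\right)^{2}} = \sqrt{\frac{1}{-39483 + \left(- \frac{59}{47} + \frac{15}{71}\right)} + 95^{2}} = \sqrt{\frac{1}{-39483 - \frac{3484}{3337}} + 9025} = \sqrt{\frac{1}{- \frac{131758255}{3337}} + 9025} = \sqrt{- \frac{3337}{131758255} + 9025} = \sqrt{\frac{1189118248038}{131758255}} = \frac{9 \sqrt{1934273399384494490}}{131758255}$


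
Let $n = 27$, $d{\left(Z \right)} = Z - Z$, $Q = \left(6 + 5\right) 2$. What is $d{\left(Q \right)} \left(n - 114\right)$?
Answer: $0$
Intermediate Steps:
$Q = 22$ ($Q = 11 \cdot 2 = 22$)
$d{\left(Z \right)} = 0$
$d{\left(Q \right)} \left(n - 114\right) = 0 \left(27 - 114\right) = 0 \left(-87\right) = 0$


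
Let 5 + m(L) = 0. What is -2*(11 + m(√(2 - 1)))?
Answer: -12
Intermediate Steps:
m(L) = -5 (m(L) = -5 + 0 = -5)
-2*(11 + m(√(2 - 1))) = -2*(11 - 5) = -2*6 = -12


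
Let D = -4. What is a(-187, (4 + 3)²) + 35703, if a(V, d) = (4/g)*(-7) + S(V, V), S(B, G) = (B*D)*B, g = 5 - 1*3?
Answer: -104187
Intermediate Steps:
g = 2 (g = 5 - 3 = 2)
S(B, G) = -4*B² (S(B, G) = (B*(-4))*B = (-4*B)*B = -4*B²)
a(V, d) = -14 - 4*V² (a(V, d) = (4/2)*(-7) - 4*V² = (4*(½))*(-7) - 4*V² = 2*(-7) - 4*V² = -14 - 4*V²)
a(-187, (4 + 3)²) + 35703 = (-14 - 4*(-187)²) + 35703 = (-14 - 4*34969) + 35703 = (-14 - 139876) + 35703 = -139890 + 35703 = -104187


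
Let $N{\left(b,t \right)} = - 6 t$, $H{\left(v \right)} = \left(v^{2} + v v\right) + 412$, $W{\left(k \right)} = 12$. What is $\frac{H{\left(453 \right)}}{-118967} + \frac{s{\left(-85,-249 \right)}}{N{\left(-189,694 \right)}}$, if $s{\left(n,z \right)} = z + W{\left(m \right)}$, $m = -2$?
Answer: $- \frac{560833647}{165126196} \approx -3.3964$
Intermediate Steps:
$s{\left(n,z \right)} = 12 + z$ ($s{\left(n,z \right)} = z + 12 = 12 + z$)
$H{\left(v \right)} = 412 + 2 v^{2}$ ($H{\left(v \right)} = \left(v^{2} + v^{2}\right) + 412 = 2 v^{2} + 412 = 412 + 2 v^{2}$)
$\frac{H{\left(453 \right)}}{-118967} + \frac{s{\left(-85,-249 \right)}}{N{\left(-189,694 \right)}} = \frac{412 + 2 \cdot 453^{2}}{-118967} + \frac{12 - 249}{\left(-6\right) 694} = \left(412 + 2 \cdot 205209\right) \left(- \frac{1}{118967}\right) - \frac{237}{-4164} = \left(412 + 410418\right) \left(- \frac{1}{118967}\right) - - \frac{79}{1388} = 410830 \left(- \frac{1}{118967}\right) + \frac{79}{1388} = - \frac{410830}{118967} + \frac{79}{1388} = - \frac{560833647}{165126196}$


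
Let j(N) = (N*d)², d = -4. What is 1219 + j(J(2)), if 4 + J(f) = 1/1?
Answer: 1363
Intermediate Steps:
J(f) = -3 (J(f) = -4 + 1/1 = -4 + 1 = -3)
j(N) = 16*N² (j(N) = (N*(-4))² = (-4*N)² = 16*N²)
1219 + j(J(2)) = 1219 + 16*(-3)² = 1219 + 16*9 = 1219 + 144 = 1363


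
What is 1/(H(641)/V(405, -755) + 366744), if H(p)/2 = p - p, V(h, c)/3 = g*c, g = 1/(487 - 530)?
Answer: 1/366744 ≈ 2.7267e-6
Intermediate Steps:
g = -1/43 (g = 1/(-43) = -1/43 ≈ -0.023256)
V(h, c) = -3*c/43 (V(h, c) = 3*(-c/43) = -3*c/43)
H(p) = 0 (H(p) = 2*(p - p) = 2*0 = 0)
1/(H(641)/V(405, -755) + 366744) = 1/(0/((-3/43*(-755))) + 366744) = 1/(0/(2265/43) + 366744) = 1/(0*(43/2265) + 366744) = 1/(0 + 366744) = 1/366744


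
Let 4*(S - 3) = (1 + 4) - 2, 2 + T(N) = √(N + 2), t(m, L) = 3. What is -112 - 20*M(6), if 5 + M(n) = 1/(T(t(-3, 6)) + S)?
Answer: 188/31 - 320*√5/31 ≈ -17.017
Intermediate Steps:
T(N) = -2 + √(2 + N) (T(N) = -2 + √(N + 2) = -2 + √(2 + N))
S = 15/4 (S = 3 + ((1 + 4) - 2)/4 = 3 + (5 - 2)/4 = 3 + (¼)*3 = 3 + ¾ = 15/4 ≈ 3.7500)
M(n) = -5 + 1/(7/4 + √5) (M(n) = -5 + 1/((-2 + √(2 + 3)) + 15/4) = -5 + 1/((-2 + √5) + 15/4) = -5 + 1/(7/4 + √5))
-112 - 20*M(6) = -112 - 20*(-183/31 + 16*√5/31) = -112 + (3660/31 - 320*√5/31) = 188/31 - 320*√5/31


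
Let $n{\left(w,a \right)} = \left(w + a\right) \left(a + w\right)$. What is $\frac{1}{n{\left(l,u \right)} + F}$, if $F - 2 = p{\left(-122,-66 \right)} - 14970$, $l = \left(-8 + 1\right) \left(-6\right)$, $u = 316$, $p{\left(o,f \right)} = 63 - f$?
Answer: $\frac{1}{113325} \approx 8.8242 \cdot 10^{-6}$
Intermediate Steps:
$l = 42$ ($l = \left(-7\right) \left(-6\right) = 42$)
$n{\left(w,a \right)} = \left(a + w\right)^{2}$ ($n{\left(w,a \right)} = \left(a + w\right) \left(a + w\right) = \left(a + w\right)^{2}$)
$F = -14839$ ($F = 2 + \left(\left(63 - -66\right) - 14970\right) = 2 + \left(\left(63 + 66\right) - 14970\right) = 2 + \left(129 - 14970\right) = 2 - 14841 = -14839$)
$\frac{1}{n{\left(l,u \right)} + F} = \frac{1}{\left(316 + 42\right)^{2} - 14839} = \frac{1}{358^{2} - 14839} = \frac{1}{128164 - 14839} = \frac{1}{113325}$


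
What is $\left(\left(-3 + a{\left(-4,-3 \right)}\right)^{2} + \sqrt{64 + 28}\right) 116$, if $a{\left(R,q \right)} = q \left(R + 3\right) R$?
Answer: $26100 + 232 \sqrt{23} \approx 27213.0$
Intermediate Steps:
$a{\left(R,q \right)} = R q \left(3 + R\right)$ ($a{\left(R,q \right)} = q \left(3 + R\right) R = R q \left(3 + R\right)$)
$\left(\left(-3 + a{\left(-4,-3 \right)}\right)^{2} + \sqrt{64 + 28}\right) 116 = \left(\left(-3 - - 12 \left(3 - 4\right)\right)^{2} + \sqrt{64 + 28}\right) 116 = \left(\left(-3 - \left(-12\right) \left(-1\right)\right)^{2} + \sqrt{92}\right) 116 = \left(\left(-3 - 12\right)^{2} + 2 \sqrt{23}\right) 116 = \left(\left(-15\right)^{2} + 2 \sqrt{23}\right) 116 = \left(225 + 2 \sqrt{23}\right) 116 = 26100 + 232 \sqrt{23}$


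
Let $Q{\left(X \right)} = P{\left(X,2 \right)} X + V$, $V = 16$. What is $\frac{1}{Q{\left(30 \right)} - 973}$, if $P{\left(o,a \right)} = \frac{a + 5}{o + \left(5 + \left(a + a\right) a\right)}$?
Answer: $- \frac{43}{40941} \approx -0.0010503$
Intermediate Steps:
$P{\left(o,a \right)} = \frac{5 + a}{5 + o + 2 a^{2}}$ ($P{\left(o,a \right)} = \frac{5 + a}{o + \left(5 + 2 a a\right)} = \frac{5 + a}{o + \left(5 + 2 a^{2}\right)} = \frac{5 + a}{5 + o + 2 a^{2}}$)
$Q{\left(X \right)} = 16 + \frac{7 X}{13 + X}$ ($Q{\left(X \right)} = \frac{5 + 2}{5 + X + 2 \cdot 2^{2}} X + 16 = \frac{1}{5 + X + 2 \cdot 4} \cdot 7 X + 16 = \frac{1}{5 + X + 8} \cdot 7 X + 16 = \frac{1}{13 + X} 7 X + 16 = \frac{7}{13 + X} X + 16 = \frac{7 X}{13 + X} + 16 = 16 + \frac{7 X}{13 + X}$)
$\frac{1}{Q{\left(30 \right)} - 973} = \frac{1}{\frac{208 + 23 \cdot 30}{13 + 30} - 973} = \frac{1}{\frac{208 + 690}{43} - 973} = \frac{1}{\frac{1}{43} \cdot 898 - 973} = \frac{1}{\frac{898}{43} - 973} = \frac{1}{- \frac{40941}{43}} = - \frac{43}{40941}$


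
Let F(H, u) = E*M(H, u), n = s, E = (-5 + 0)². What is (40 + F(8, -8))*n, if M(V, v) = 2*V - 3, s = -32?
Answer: -11680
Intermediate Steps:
E = 25 (E = (-5)² = 25)
n = -32
M(V, v) = -3 + 2*V
F(H, u) = -75 + 50*H (F(H, u) = 25*(-3 + 2*H) = -75 + 50*H)
(40 + F(8, -8))*n = (40 + (-75 + 50*8))*(-32) = (40 + (-75 + 400))*(-32) = (40 + 325)*(-32) = 365*(-32) = -11680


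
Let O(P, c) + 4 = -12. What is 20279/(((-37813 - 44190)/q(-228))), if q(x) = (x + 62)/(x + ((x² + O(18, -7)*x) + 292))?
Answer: 1683157/2283619544 ≈ 0.00073706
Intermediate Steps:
O(P, c) = -16 (O(P, c) = -4 - 12 = -16)
q(x) = (62 + x)/(292 + x² - 15*x) (q(x) = (x + 62)/(x + ((x² - 16*x) + 292)) = (62 + x)/(x + (292 + x² - 16*x)) = (62 + x)/(292 + x² - 15*x))
20279/(((-37813 - 44190)/q(-228))) = 20279/(((-37813 - 44190)/(((62 - 228)/(292 + (-228)² - 15*(-228)))))) = 20279/((-82003/(-166/(292 + 51984 + 3420)))) = 20279/((-82003/(-166/55696))) = 20279/((-82003/((1/55696)*(-166)))) = 20279/((-82003/(-83/27848))) = 20279/((-82003*(-27848/83))) = 20279/(2283619544/83) = 20279*(83/2283619544) = 1683157/2283619544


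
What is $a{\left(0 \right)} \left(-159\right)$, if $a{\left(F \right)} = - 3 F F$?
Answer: $0$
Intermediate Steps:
$a{\left(F \right)} = - 3 F^{2}$
$a{\left(0 \right)} \left(-159\right) = - 3 \cdot 0^{2} \left(-159\right) = \left(-3\right) 0 \left(-159\right) = 0 \left(-159\right) = 0$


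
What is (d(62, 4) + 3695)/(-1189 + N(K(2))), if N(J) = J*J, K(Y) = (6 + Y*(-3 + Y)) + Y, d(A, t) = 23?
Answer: -3718/1153 ≈ -3.2246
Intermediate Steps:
K(Y) = 6 + Y + Y*(-3 + Y)
N(J) = J²
(d(62, 4) + 3695)/(-1189 + N(K(2))) = (23 + 3695)/(-1189 + (6 + 2² - 2*2)²) = 3718/(-1189 + (6 + 4 - 4)²) = 3718/(-1189 + 6²) = 3718/(-1189 + 36) = 3718/(-1153) = 3718*(-1/1153) = -3718/1153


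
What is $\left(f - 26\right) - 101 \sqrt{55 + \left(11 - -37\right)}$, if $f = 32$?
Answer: $6 - 101 \sqrt{103} \approx -1019.0$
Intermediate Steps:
$\left(f - 26\right) - 101 \sqrt{55 + \left(11 - -37\right)} = \left(32 - 26\right) - 101 \sqrt{55 + \left(11 - -37\right)} = 6 - 101 \sqrt{55 + \left(11 + 37\right)} = 6 - 101 \sqrt{55 + 48} = 6 - 101 \sqrt{103}$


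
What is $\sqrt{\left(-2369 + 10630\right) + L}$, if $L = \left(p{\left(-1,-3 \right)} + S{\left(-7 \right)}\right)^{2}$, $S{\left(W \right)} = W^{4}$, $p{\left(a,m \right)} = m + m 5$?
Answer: $5 \sqrt{227478} \approx 2384.7$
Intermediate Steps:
$p{\left(a,m \right)} = 6 m$ ($p{\left(a,m \right)} = m + 5 m = 6 m$)
$L = 5678689$ ($L = \left(6 \left(-3\right) + \left(-7\right)^{4}\right)^{2} = \left(-18 + 2401\right)^{2} = 2383^{2} = 5678689$)
$\sqrt{\left(-2369 + 10630\right) + L} = \sqrt{\left(-2369 + 10630\right) + 5678689} = \sqrt{8261 + 5678689} = \sqrt{5686950} = 5 \sqrt{227478}$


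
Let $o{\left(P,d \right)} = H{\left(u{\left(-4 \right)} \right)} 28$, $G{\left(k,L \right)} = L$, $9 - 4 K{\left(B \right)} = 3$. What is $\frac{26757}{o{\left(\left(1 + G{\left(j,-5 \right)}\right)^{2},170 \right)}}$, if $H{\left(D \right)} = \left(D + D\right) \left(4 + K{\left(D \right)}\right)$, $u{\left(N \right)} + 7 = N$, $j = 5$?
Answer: $- \frac{26757}{3388} \approx -7.8976$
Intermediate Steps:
$K{\left(B \right)} = \frac{3}{2}$ ($K{\left(B \right)} = \frac{9}{4} - \frac{3}{4} = \frac{3}{2}$)
$u{\left(N \right)} = -7 + N$
$H{\left(D \right)} = 11 D$ ($H{\left(D \right)} = \left(D + D\right) \left(4 + \frac{3}{2}\right) = 2 D \frac{11}{2} = 11 D$)
$o{\left(P,d \right)} = -3388$ ($o{\left(P,d \right)} = 11 \left(-7 - 4\right) 28 = 11 \left(-11\right) 28 = \left(-121\right) 28 = -3388$)
$\frac{26757}{o{\left(\left(1 + G{\left(j,-5 \right)}\right)^{2},170 \right)}} = \frac{26757}{-3388} = 26757 \left(- \frac{1}{3388}\right) = - \frac{26757}{3388}$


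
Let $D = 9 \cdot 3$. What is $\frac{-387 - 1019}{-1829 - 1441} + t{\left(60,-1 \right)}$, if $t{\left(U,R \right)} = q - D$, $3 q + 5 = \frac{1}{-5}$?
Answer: $- \frac{46276}{1635} \approx -28.303$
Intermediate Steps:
$q = - \frac{26}{15}$ ($q = - \frac{5}{3} + \frac{1}{3 \left(-5\right)} = - \frac{5}{3} + \frac{1}{3} \left(- \frac{1}{5}\right) = - \frac{5}{3} - \frac{1}{15} = - \frac{26}{15} \approx -1.7333$)
$D = 27$
$t{\left(U,R \right)} = - \frac{431}{15}$ ($t{\left(U,R \right)} = - \frac{26}{15} - 27 = - \frac{431}{15}$)
$\frac{-387 - 1019}{-1829 - 1441} + t{\left(60,-1 \right)} = \frac{-387 - 1019}{-1829 - 1441} - \frac{431}{15} = - \frac{1406}{-3270} - \frac{431}{15} = \left(-1406\right) \left(- \frac{1}{3270}\right) - \frac{431}{15} = \frac{703}{1635} - \frac{431}{15} = - \frac{46276}{1635}$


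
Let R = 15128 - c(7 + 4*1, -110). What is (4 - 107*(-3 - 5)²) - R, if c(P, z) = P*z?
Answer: -23182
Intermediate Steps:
R = 16338 (R = 15128 - (7 + 4*1)*(-110) = 15128 - (7 + 4)*(-110) = 15128 - 11*(-110) = 15128 - 1*(-1210) = 15128 + 1210 = 16338)
(4 - 107*(-3 - 5)²) - R = (4 - 107*(-3 - 5)²) - 1*16338 = (4 - 107*(-8)²) - 16338 = (4 - 107*64) - 16338 = (4 - 6848) - 16338 = -6844 - 16338 = -23182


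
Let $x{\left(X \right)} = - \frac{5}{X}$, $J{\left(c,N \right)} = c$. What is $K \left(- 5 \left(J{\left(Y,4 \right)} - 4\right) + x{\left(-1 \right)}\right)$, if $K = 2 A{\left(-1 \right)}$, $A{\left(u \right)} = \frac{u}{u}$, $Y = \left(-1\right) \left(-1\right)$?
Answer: $40$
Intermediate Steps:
$Y = 1$
$A{\left(u \right)} = 1$
$K = 2$ ($K = 2 \cdot 1 = 2$)
$K \left(- 5 \left(J{\left(Y,4 \right)} - 4\right) + x{\left(-1 \right)}\right) = 2 \left(- 5 \left(1 - 4\right) - \frac{5}{-1}\right) = 2 \left(\left(-5\right) \left(-3\right) - -5\right) = 2 \left(15 + 5\right) = 2 \cdot 20 = 40$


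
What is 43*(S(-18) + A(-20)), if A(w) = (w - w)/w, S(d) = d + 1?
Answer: -731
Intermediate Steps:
S(d) = 1 + d
A(w) = 0 (A(w) = 0/w = 0)
43*(S(-18) + A(-20)) = 43*((1 - 18) + 0) = 43*(-17 + 0) = 43*(-17) = -731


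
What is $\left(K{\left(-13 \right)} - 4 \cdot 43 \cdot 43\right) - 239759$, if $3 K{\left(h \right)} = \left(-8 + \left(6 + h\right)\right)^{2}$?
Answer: $-247080$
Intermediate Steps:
$K{\left(h \right)} = \frac{\left(-2 + h\right)^{2}}{3}$ ($K{\left(h \right)} = \frac{\left(-8 + \left(6 + h\right)\right)^{2}}{3} = \frac{\left(-2 + h\right)^{2}}{3}$)
$\left(K{\left(-13 \right)} - 4 \cdot 43 \cdot 43\right) - 239759 = \left(\frac{\left(-2 - 13\right)^{2}}{3} - 4 \cdot 43 \cdot 43\right) - 239759 = \left(\frac{\left(-15\right)^{2}}{3} - 172 \cdot 43\right) - 239759 = \left(\frac{1}{3} \cdot 225 - 7396\right) - 239759 = \left(75 - 7396\right) - 239759 = -7321 - 239759 = -247080$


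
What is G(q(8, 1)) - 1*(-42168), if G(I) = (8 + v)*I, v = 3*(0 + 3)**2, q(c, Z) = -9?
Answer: 41853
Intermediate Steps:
v = 27 (v = 3*3**2 = 3*9 = 27)
G(I) = 35*I (G(I) = (8 + 27)*I = 35*I)
G(q(8, 1)) - 1*(-42168) = 35*(-9) - 1*(-42168) = -315 + 42168 = 41853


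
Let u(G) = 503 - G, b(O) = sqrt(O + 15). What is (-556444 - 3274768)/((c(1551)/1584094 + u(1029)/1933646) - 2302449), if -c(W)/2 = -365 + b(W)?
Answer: 5172756760732554885034420213523006420/3108679089023332922682054415942097011 - 8509466623366634795337468*sqrt(174)/3108679089023332922682054415942097011 ≈ 1.6640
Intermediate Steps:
b(O) = sqrt(15 + O)
c(W) = 730 - 2*sqrt(15 + W) (c(W) = -2*(-365 + sqrt(15 + W)) = 730 - 2*sqrt(15 + W))
(-556444 - 3274768)/((c(1551)/1584094 + u(1029)/1933646) - 2302449) = (-556444 - 3274768)/(((730 - 2*sqrt(15 + 1551))/1584094 + (503 - 1*1029)/1933646) - 2302449) = -3831212/(((730 - 6*sqrt(174))*(1/1584094) + (503 - 1029)*(1/1933646)) - 2302449) = -3831212/(((730 - 6*sqrt(174))*(1/1584094) - 526*1/1933646) - 2302449) = -3831212/(((730 - 6*sqrt(174))*(1/1584094) - 263/966823) - 2302449) = -3831212/(((365/792047 - 3*sqrt(174)/792047) - 263/966823) - 2302449) = -3831212/((144582034/765769256681 - 3*sqrt(174)/792047) - 2302449) = -3831212/(-1763144659131329735/765769256681 - 3*sqrt(174)/792047)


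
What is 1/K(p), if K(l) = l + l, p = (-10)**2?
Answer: 1/200 ≈ 0.0050000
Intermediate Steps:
p = 100
K(l) = 2*l
1/K(p) = 1/(2*100) = 1/200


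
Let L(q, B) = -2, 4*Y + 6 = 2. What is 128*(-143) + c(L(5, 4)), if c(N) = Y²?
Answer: -18303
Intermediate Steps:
Y = -1 (Y = -3/2 + (¼)*2 = -3/2 + ½ = -1)
c(N) = 1 (c(N) = (-1)² = 1)
128*(-143) + c(L(5, 4)) = 128*(-143) + 1 = -18304 + 1 = -18303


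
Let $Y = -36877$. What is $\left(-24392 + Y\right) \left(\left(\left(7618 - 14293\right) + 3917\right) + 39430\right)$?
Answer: $-2246856768$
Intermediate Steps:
$\left(-24392 + Y\right) \left(\left(\left(7618 - 14293\right) + 3917\right) + 39430\right) = \left(-24392 - 36877\right) \left(\left(\left(7618 - 14293\right) + 3917\right) + 39430\right) = - 61269 \left(\left(-6675 + 3917\right) + 39430\right) = - 61269 \left(-2758 + 39430\right) = \left(-61269\right) 36672 = -2246856768$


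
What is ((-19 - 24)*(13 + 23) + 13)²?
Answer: 2356225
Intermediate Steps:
((-19 - 24)*(13 + 23) + 13)² = (-43*36 + 13)² = (-1548 + 13)² = (-1535)² = 2356225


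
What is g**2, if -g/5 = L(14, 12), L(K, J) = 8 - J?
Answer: 400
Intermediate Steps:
g = 20 (g = -5*(8 - 1*12) = -5*(8 - 12) = -5*(-4) = 20)
g**2 = 20**2 = 400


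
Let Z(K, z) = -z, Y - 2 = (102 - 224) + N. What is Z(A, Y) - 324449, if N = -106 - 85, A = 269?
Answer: -324138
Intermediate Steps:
N = -191
Y = -311 (Y = 2 + ((102 - 224) - 191) = 2 + (-122 - 191) = 2 - 313 = -311)
Z(A, Y) - 324449 = -1*(-311) - 324449 = 311 - 324449 = -324138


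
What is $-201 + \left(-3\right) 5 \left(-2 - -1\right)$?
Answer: $-186$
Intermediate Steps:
$-201 + \left(-3\right) 5 \left(-2 - -1\right) = -201 - 15 \left(-2 + 1\right) = -201 - -15 = -201 + 15 = -186$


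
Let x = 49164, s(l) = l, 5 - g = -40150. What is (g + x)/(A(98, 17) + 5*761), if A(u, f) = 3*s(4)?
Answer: 89319/3817 ≈ 23.400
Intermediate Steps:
g = 40155 (g = 5 - 1*(-40150) = 5 + 40150 = 40155)
A(u, f) = 12 (A(u, f) = 3*4 = 12)
(g + x)/(A(98, 17) + 5*761) = (40155 + 49164)/(12 + 5*761) = 89319/(12 + 3805) = 89319/3817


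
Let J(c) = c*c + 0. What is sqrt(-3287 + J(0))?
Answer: I*sqrt(3287) ≈ 57.332*I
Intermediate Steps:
J(c) = c**2 (J(c) = c**2 + 0 = c**2)
sqrt(-3287 + J(0)) = sqrt(-3287 + 0**2) = sqrt(-3287 + 0) = sqrt(-3287) = I*sqrt(3287)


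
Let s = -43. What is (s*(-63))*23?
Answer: 62307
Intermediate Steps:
(s*(-63))*23 = -43*(-63)*23 = 2709*23 = 62307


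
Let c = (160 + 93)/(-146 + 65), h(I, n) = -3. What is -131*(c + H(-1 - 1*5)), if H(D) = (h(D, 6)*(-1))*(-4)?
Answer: 160475/81 ≈ 1981.2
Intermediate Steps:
H(D) = -12 (H(D) = -3*(-1)*(-4) = 3*(-4) = -12)
c = -253/81 (c = 253/(-81) = 253*(-1/81) = -253/81 ≈ -3.1235)
-131*(c + H(-1 - 1*5)) = -131*(-253/81 - 12) = -131*(-1225/81) = 160475/81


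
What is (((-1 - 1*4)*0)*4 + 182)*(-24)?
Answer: -4368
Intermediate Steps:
(((-1 - 1*4)*0)*4 + 182)*(-24) = (((-1 - 4)*0)*4 + 182)*(-24) = (-5*0*4 + 182)*(-24) = (0*4 + 182)*(-24) = (0 + 182)*(-24) = 182*(-24) = -4368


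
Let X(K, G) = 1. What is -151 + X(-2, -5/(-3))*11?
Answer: -140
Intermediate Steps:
-151 + X(-2, -5/(-3))*11 = -151 + 1*11 = -151 + 11 = -140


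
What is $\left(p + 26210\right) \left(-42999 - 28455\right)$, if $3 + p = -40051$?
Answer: $989209176$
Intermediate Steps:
$p = -40054$ ($p = -3 - 40051 = -40054$)
$\left(p + 26210\right) \left(-42999 - 28455\right) = \left(-40054 + 26210\right) \left(-42999 - 28455\right) = \left(-13844\right) \left(-71454\right) = 989209176$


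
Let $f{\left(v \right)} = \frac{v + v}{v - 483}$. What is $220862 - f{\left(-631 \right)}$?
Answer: $\frac{123019503}{557} \approx 2.2086 \cdot 10^{5}$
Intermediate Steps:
$f{\left(v \right)} = \frac{2 v}{-483 + v}$
$220862 - f{\left(-631 \right)} = 220862 - 2 \left(-631\right) \frac{1}{-483 - 631} = 220862 - 2 \left(-631\right) \frac{1}{-1114} = 220862 - 2 \left(-631\right) \left(- \frac{1}{1114}\right) = 220862 - \frac{631}{557} = \frac{123019503}{557}$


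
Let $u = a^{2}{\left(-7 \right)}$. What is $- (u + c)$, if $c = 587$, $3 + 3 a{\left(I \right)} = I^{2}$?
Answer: $- \frac{7399}{9} \approx -822.11$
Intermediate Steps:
$a{\left(I \right)} = -1 + \frac{I^{2}}{3}$
$u = \frac{2116}{9}$ ($u = \left(-1 + \frac{\left(-7\right)^{2}}{3}\right)^{2} = \left(-1 + \frac{1}{3} \cdot 49\right)^{2} = \left(-1 + \frac{49}{3}\right)^{2} = \left(\frac{46}{3}\right)^{2} = \frac{2116}{9} \approx 235.11$)
$- (u + c) = - (\frac{2116}{9} + 587) = \left(-1\right) \frac{7399}{9} = - \frac{7399}{9}$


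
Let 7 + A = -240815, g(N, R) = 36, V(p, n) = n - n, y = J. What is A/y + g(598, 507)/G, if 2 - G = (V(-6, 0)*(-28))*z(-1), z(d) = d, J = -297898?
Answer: 2801493/148949 ≈ 18.808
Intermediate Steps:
y = -297898
V(p, n) = 0
G = 2 (G = 2 - 0*(-28)*(-1) = 2 - 0*(-1) = 2 - 1*0 = 2 + 0 = 2)
A = -240822 (A = -7 - 240815 = -240822)
A/y + g(598, 507)/G = -240822/(-297898) + 36/2 = -240822*(-1/297898) + 36*(½) = 120411/148949 + 18 = 2801493/148949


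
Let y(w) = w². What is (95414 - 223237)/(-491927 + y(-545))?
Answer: 127823/194902 ≈ 0.65583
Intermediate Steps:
(95414 - 223237)/(-491927 + y(-545)) = (95414 - 223237)/(-491927 + (-545)²) = -127823/(-491927 + 297025) = -127823/(-194902) = -127823*(-1/194902) = 127823/194902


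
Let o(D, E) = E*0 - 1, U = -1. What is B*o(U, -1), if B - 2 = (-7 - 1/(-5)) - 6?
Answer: 54/5 ≈ 10.800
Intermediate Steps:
o(D, E) = -1 (o(D, E) = 0 - 1 = -1)
B = -54/5 (B = 2 + ((-7 - 1/(-5)) - 6) = 2 + ((-7 - 1*(-⅕)) - 6) = 2 + ((-7 + ⅕) - 6) = 2 + (-34/5 - 6) = 2 - 64/5 = -54/5 ≈ -10.800)
B*o(U, -1) = -54/5*(-1) = 54/5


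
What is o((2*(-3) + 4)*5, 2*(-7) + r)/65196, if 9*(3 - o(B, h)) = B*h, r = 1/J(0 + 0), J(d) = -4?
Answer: -77/391176 ≈ -0.00019684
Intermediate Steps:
r = -¼ (r = 1/(-4) = -¼ ≈ -0.25000)
o(B, h) = 3 - B*h/9
o((2*(-3) + 4)*5, 2*(-7) + r)/65196 = (3 - (2*(-3) + 4)*5*(2*(-7) - ¼)/9)/65196 = (3 - (-6 + 4)*5*(-14 - ¼)/9)*(1/65196) = (3 - ⅑*(-2*5)*(-57/4))*(1/65196) = (3 - ⅑*(-10)*(-57/4))*(1/65196) = (3 - 95/6)*(1/65196) = -77/6*1/65196 = -77/391176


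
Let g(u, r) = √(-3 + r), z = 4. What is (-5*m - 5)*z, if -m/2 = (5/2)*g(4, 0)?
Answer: -20 + 100*I*√3 ≈ -20.0 + 173.21*I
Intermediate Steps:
m = -5*I*√3 (m = -2*5/2*√(-3 + 0) = -2*5*(½)*√(-3) = -5*I*√3 ≈ -8.6602*I)
(-5*m - 5)*z = (-(-25)*I*√3 - 5)*4 = (25*I*√3 - 5)*4 = (-5 + 25*I*√3)*4 = -20 + 100*I*√3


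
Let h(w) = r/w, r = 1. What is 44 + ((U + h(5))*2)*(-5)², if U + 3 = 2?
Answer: 4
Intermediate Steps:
h(w) = 1/w
U = -1 (U = -3 + 2 = -1)
44 + ((U + h(5))*2)*(-5)² = 44 + ((-1 + 1/5)*2)*(-5)² = 44 + ((-1 + ⅕)*2)*25 = 44 - ⅘*2*25 = 44 - 8/5*25 = 44 - 40 = 4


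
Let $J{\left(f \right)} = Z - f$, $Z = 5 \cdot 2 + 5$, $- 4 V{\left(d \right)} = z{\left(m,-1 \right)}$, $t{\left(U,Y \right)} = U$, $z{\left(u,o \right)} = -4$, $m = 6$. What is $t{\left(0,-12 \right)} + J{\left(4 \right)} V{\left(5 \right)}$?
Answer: $11$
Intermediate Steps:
$V{\left(d \right)} = 1$ ($V{\left(d \right)} = \left(- \frac{1}{4}\right) \left(-4\right) = 1$)
$Z = 15$ ($Z = 10 + 5 = 15$)
$J{\left(f \right)} = 15 - f$
$t{\left(0,-12 \right)} + J{\left(4 \right)} V{\left(5 \right)} = 0 + \left(15 - 4\right) 1 = 0 + 11 \cdot 1 = 0 + 11 = 11$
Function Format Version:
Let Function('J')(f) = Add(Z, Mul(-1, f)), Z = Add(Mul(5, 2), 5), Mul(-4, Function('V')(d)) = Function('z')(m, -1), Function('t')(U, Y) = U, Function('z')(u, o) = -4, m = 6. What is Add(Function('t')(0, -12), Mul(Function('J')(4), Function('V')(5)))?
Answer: 11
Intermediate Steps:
Function('V')(d) = 1 (Function('V')(d) = Mul(Rational(-1, 4), -4) = 1)
Z = 15 (Z = Add(10, 5) = 15)
Function('J')(f) = Add(15, Mul(-1, f))
Add(Function('t')(0, -12), Mul(Function('J')(4), Function('V')(5))) = Add(0, Mul(Add(15, Mul(-1, 4)), 1)) = Add(0, Mul(Add(15, -4), 1)) = Add(0, Mul(11, 1)) = Add(0, 11) = 11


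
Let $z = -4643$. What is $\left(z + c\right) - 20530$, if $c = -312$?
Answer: $-25485$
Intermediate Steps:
$\left(z + c\right) - 20530 = \left(-4643 - 312\right) - 20530 = -4955 - 20530 = -25485$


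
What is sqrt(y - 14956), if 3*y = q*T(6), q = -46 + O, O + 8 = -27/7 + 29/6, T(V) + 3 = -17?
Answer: I*sqrt(6439706)/21 ≈ 120.84*I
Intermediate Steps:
T(V) = -20 (T(V) = -3 - 17 = -20)
O = -295/42 (O = -8 + (-27/7 + 29/6) = -8 + 41/42 = -295/42 ≈ -7.0238)
q = -2227/42 (q = -46 - 295/42 = -2227/42 ≈ -53.024)
y = 22270/63 (y = (-2227/42*(-20))/3 = (1/3)*(22270/21) = 22270/63 ≈ 353.49)
sqrt(y - 14956) = sqrt(22270/63 - 14956) = sqrt(-919958/63) = I*sqrt(6439706)/21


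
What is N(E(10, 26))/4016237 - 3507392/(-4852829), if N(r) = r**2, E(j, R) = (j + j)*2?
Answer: 14094282050304/19490111384473 ≈ 0.72315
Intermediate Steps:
E(j, R) = 4*j (E(j, R) = (2*j)*2 = 4*j)
N(E(10, 26))/4016237 - 3507392/(-4852829) = (4*10)**2/4016237 - 3507392/(-4852829) = 40**2*(1/4016237) - 3507392*(-1/4852829) = 1600*(1/4016237) + 3507392/4852829 = 1600/4016237 + 3507392/4852829 = 14094282050304/19490111384473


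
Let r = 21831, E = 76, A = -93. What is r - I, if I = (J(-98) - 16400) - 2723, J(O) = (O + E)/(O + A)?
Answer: 7822192/191 ≈ 40954.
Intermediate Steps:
J(O) = (76 + O)/(-93 + O) (J(O) = (O + 76)/(O - 93) = (76 + O)/(-93 + O))
I = -3652471/191 (I = ((76 - 98)/(-93 - 98) - 16400) - 2723 = (-22/(-191) - 16400) - 2723 = (-1/191*(-22) - 16400) - 2723 = (22/191 - 16400) - 2723 = -3132378/191 - 2723 = -3652471/191 ≈ -19123.)
r - I = 21831 - 1*(-3652471/191) = 21831 + 3652471/191 = 7822192/191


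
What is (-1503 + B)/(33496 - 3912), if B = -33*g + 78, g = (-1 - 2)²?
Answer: -861/14792 ≈ -0.058207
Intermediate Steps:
g = 9 (g = (-3)² = 9)
B = -219 (B = -33*9 + 78 = -297 + 78 = -219)
(-1503 + B)/(33496 - 3912) = (-1503 - 219)/(33496 - 3912) = -1722/29584 = -1722*1/29584 = -861/14792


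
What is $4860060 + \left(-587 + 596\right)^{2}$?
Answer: $4860141$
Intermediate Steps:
$4860060 + \left(-587 + 596\right)^{2} = 4860060 + 9^{2} = 4860060 + 81 = 4860141$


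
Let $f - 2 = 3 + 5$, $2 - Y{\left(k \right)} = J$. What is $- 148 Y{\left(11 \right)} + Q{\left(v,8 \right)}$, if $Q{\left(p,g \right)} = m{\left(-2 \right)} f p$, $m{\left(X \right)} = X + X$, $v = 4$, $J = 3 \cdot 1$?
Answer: $-12$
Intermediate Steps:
$J = 3$
$Y{\left(k \right)} = -1$ ($Y{\left(k \right)} = 2 - 3 = -1$)
$f = 10$ ($f = 2 + \left(3 + 5\right) = 2 + 8 = 10$)
$m{\left(X \right)} = 2 X$
$Q{\left(p,g \right)} = - 40 p$ ($Q{\left(p,g \right)} = 2 \left(-2\right) 10 p = \left(-4\right) 10 p = - 40 p$)
$- 148 Y{\left(11 \right)} + Q{\left(v,8 \right)} = \left(-148\right) \left(-1\right) - 160 = 148 - 160 = -12$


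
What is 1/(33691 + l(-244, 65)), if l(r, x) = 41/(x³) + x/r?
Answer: 67008500/2257565532879 ≈ 2.9682e-5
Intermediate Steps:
l(r, x) = 41/x³ + x/r
1/(33691 + l(-244, 65)) = 1/(33691 + (41/65³ + 65/(-244))) = 1/(33691 + (41*(1/274625) + 65*(-1/244))) = 1/(33691 + (41/274625 - 65/244)) = 1/(33691 - 17840621/67008500) = 1/(2257565532879/67008500) = 67008500/2257565532879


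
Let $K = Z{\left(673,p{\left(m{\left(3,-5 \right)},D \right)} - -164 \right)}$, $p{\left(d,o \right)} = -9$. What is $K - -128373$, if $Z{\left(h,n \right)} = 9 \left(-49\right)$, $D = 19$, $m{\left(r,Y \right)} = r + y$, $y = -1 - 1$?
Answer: $127932$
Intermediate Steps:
$y = -2$ ($y = -1 - 1 = -2$)
$m{\left(r,Y \right)} = -2 + r$ ($m{\left(r,Y \right)} = r - 2 = -2 + r$)
$Z{\left(h,n \right)} = -441$
$K = -441$
$K - -128373 = -441 - -128373 = -441 + 128373 = 127932$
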